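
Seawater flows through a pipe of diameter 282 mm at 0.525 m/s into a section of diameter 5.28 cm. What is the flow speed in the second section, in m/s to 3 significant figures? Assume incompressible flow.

Mass conservation (A₁v₁ = A₂v₂) gives v₂ = 0.525 × 625/21.9 = 15.0 m/s.

v₂ = 15.0 m/s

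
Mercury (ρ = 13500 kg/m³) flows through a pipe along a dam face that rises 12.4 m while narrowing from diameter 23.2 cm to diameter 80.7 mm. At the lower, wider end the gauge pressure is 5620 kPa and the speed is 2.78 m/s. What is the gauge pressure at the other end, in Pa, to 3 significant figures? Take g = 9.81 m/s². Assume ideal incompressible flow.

P₂ ≈ 467000 Pa

Mass conservation (A₁v₁ = A₂v₂) gives v₂ = 2.78 × 423/51.1 = 23.0 m/s.
Applying Bernoulli between the two ends and solving for P₂: P₂ = P₁ + ½ρ(v₁² − v₂²) − ρgΔh.
P₂ = 5620000 + ½·13500·(2.78² − 23.0²) − 13500·9.81·(+12.4) = 5620000 + (-3510000) − (1640000) = 467000 Pa.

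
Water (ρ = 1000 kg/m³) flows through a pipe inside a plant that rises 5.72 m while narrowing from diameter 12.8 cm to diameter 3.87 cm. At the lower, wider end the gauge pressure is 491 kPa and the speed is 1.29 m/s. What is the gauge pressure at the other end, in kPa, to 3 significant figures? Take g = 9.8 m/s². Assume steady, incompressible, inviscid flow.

Mass conservation (A₁v₁ = A₂v₂) gives v₂ = 1.29 × 129/11.8 = 14.1 m/s.
Energy conservation along the streamline gives P₂ = P₁ − ½ρ(v₂² − v₁²) − ρg(h₂ − h₁).
P₂ = 491000 + ½·1000·(1.29² − 14.1²) − 1000·9.8·(+5.72) = 491000 + (-98700) − (56100) = 336000 Pa.

P₂ = 336 kPa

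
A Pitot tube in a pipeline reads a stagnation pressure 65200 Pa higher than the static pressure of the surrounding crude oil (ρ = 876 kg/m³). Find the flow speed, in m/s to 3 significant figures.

The dynamic pressure equals the rise in static pressure at the stagnation point: ΔP = ½ρv².
v = √(2ΔP/ρ) = √(2·65200/876) = 12.2 m/s.

v = 12.2 m/s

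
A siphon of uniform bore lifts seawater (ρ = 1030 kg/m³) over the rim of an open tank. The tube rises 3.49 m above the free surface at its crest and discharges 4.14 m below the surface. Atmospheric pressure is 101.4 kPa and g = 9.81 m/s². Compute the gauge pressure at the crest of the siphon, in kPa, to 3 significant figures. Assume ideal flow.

From the surface to the outlet (both open to atmosphere, surface at rest): v = √(2g·h_out) = √(2·9.81·4.14) = 9.01 m/s.
The bore is uniform, so the speed at the crest is the same v. Bernoulli surface→crest: P_atm = P_top + ½ρv² + ρg·h_top.
P_top = 101400 − ½·1030·9.01² − 1030·9.81·3.49 = 24300 Pa. So P_gauge = P_top − P_atm = -77100 Pa.

P_gauge ≈ -77.1 kPa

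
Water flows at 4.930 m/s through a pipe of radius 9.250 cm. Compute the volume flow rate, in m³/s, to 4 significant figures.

Q = A·v = 0.02688 m² × 4.930 m/s = 0.1325 m³/s.

0.1325 m³/s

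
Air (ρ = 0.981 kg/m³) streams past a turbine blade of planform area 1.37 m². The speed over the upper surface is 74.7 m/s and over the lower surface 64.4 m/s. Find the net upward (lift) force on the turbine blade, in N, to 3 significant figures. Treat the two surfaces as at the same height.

With equal heights on the two surfaces, Bernoulli gives P_lower − P_upper = ½ρ(v_upper² − v_lower²).
ΔP = ½·0.981·(74.7² − 64.4²) = 703 Pa.
Lift = ΔP · A = 703 × 1.37 = 963 N.

F ≈ 963 N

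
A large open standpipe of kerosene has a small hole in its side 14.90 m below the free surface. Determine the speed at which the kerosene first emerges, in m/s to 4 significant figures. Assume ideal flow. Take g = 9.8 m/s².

With the surface at rest and both surface and jet at atmospheric pressure, Bernoulli gives ρg h = ½ρv², so v = √(2gh) = √(2·9.8·14.90) = 17.09 m/s.

17.09 m/s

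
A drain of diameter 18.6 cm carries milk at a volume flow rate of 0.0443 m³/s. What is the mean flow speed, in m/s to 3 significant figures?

Q = 0.0443 m³/s = 0.0443 m³/s.
v = Q/A = 0.0443 / 0.0272 = 1.63 m/s.

1.63 m/s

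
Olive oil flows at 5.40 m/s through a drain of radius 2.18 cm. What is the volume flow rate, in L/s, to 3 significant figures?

Q = A·v = 0.00149 m² × 5.40 m/s = 0.00806 m³/s.
Converting: 0.00806 m³/s × 1000 = 8.06 L/s.

Q ≈ 8.06 L/s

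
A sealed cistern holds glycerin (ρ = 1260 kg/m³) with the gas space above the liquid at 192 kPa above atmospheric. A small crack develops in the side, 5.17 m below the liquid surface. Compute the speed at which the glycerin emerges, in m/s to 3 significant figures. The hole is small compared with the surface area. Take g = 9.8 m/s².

Take point 1 at the surface (v₁ ≈ 0) and point 2 at the hole (at atmospheric pressure). Bernoulli: P₁ + ρg h = P_atm + ½ρv₂².
With P₁ − P_atm = 192000 Pa, v₂ = √(2gh + 2ΔP/ρ) = √(2·9.8·5.17 + 2·192000/1260) = 20.2 m/s.

v ≈ 20.2 m/s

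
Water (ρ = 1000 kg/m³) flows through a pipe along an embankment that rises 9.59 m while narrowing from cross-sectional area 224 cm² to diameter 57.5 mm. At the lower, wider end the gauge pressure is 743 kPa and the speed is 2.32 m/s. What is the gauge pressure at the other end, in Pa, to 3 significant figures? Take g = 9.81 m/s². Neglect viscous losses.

By continuity, v₂ = v₁·A₁/A₂ = 2.32·(224/26.0) = 20.0 m/s.
Bernoulli: P₁ + ½ρv₁² + ρg h₁ = P₂ + ½ρv₂² + ρg h₂, so P₂ = P₁ + ½ρ(v₁² − v₂²) − ρg(h₂ − h₁).
P₂ = 743000 + ½·1000·(2.32² − 20.0²) − 1000·9.81·(+9.59) = 743000 + (-198000) − (94100) = 451000 Pa.

P₂ = 451000 Pa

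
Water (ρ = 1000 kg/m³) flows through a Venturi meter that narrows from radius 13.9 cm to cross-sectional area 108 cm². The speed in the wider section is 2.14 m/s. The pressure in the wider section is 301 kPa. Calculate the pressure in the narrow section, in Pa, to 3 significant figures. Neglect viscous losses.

Continuity gives A₁v₁ = A₂v₂, so v₂ = (607 cm²)/(108 cm²) × 2.14 m/s = 12.0 m/s.
The pipe is horizontal, so Bernoulli reduces to P₁ + ½ρv₁² = P₂ + ½ρv₂².
P₂ = P₁ − ½ρ(v₂² − v₁²) = 301000 − ½·1000·(12.0² − 2.14²) = 301000 − 70000 = 231000 Pa.

P₂ ≈ 231000 Pa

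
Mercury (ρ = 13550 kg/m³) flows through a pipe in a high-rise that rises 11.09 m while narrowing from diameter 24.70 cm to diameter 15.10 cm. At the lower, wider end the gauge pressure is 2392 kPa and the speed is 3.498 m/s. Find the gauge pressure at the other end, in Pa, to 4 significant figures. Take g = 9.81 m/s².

P₂ = 407200 Pa

By continuity, v₂ = v₁·A₁/A₂ = 3.498·(479.2/179.1) = 9.360 m/s.
Bernoulli: P₁ + ½ρv₁² + ρg h₁ = P₂ + ½ρv₂² + ρg h₂, so P₂ = P₁ + ½ρ(v₁² − v₂²) − ρg(h₂ − h₁).
P₂ = 2392000 + ½·13550·(3.498² − 9.360²) − 13550·9.81·(+11.09) = 2392000 + (-510600) − (1474000) = 407200 Pa.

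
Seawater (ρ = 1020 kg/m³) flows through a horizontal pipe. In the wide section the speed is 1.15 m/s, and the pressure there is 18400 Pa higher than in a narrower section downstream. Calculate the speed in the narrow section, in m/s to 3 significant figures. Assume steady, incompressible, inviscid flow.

With h₁ = h₂, rearranging Bernoulli gives v₂ = √(v₁² + 2ΔP/ρ).
v₂ = √(1.15² + 2·18400/1020) = √(1.32 + 36.1) = 6.12 m/s.

6.12 m/s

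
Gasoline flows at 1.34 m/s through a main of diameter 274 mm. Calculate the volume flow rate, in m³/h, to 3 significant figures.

Q ≈ 284 m³/h

Q = A·v = 0.0590 m² × 1.34 m/s = 0.0790 m³/s.
Converting: 0.0790 m³/s × 3600 = 284 m³/h.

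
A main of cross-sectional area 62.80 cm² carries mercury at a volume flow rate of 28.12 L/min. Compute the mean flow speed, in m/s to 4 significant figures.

Q = 28.12 L/min = 0.0004687 m³/s.
v = Q/A = 0.0004687 / 0.006280 = 0.07463 m/s.

v ≈ 0.07463 m/s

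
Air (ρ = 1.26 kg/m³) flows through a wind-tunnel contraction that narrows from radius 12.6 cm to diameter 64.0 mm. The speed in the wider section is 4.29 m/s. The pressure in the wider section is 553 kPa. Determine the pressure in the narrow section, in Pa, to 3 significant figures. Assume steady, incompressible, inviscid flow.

P₂ = 550000 Pa

By continuity, v₂ = v₁·A₁/A₂ = 4.29·(499/32.2) = 66.5 m/s.
Bernoulli (h₁ = h₂): P₁ − P₂ = ½ρ(v₂² − v₁²).
P₂ = P₁ − ½ρ(v₂² − v₁²) = 553000 − ½·1.26·(66.5² − 4.29²) = 553000 − 2780 = 550000 Pa.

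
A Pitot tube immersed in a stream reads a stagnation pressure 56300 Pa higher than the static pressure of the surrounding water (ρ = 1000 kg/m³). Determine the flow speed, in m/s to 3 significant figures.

v ≈ 10.6 m/s

Bernoulli between the free stream and the stagnation point: ½ρv² = P_stag − P_static.
v = √(2ΔP/ρ) = √(2·56300/1000) = 10.6 m/s.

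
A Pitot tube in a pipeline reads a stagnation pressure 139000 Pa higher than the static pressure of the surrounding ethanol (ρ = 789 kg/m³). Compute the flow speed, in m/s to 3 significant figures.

v ≈ 18.8 m/s

Bernoulli between the free stream and the stagnation point: ½ρv² = P_stag − P_static.
v = √(2ΔP/ρ) = √(2·139000/789) = 18.8 m/s.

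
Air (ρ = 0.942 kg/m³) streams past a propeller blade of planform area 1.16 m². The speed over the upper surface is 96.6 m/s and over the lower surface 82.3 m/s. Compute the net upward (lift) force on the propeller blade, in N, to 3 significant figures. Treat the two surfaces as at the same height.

1400 N

From P + ½ρv² = const at equal height, P_low − P_up = ½ρ(v_up² − v_low²).
ΔP = ½·0.942·(96.6² − 82.3²) = 1200 Pa.
Lift = ΔP · A = 1200 × 1.16 = 1400 N.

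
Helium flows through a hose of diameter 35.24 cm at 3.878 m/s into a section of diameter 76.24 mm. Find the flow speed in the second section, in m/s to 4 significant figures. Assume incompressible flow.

The volume flow rate is constant, so v₂ = (A₁/A₂)v₁ = (975.4/45.65)·3.878 = 82.85 m/s.

v₂ ≈ 82.85 m/s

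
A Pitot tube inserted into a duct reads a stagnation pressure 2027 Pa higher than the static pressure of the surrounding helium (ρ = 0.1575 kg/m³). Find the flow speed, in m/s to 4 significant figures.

The dynamic pressure equals the rise in static pressure at the stagnation point: ΔP = ½ρv².
v = √(2ΔP/ρ) = √(2·2027/0.1575) = 160.4 m/s.

v ≈ 160.4 m/s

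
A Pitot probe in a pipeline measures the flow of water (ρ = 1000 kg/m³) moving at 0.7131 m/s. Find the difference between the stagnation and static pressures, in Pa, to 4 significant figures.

254.3 Pa

The dynamic pressure equals the rise in static pressure at the stagnation point: ΔP = ½ρv².
ΔP = ½·1000·0.7131² = 254.3 Pa.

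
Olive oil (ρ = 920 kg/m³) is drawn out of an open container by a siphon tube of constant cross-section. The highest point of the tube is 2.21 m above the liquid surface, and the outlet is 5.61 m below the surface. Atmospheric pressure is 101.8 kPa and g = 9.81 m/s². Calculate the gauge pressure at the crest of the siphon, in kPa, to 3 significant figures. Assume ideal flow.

P_gauge ≈ -70.6 kPa

The outlet speed comes from Torricelli: v = √(2g·5.61) = 10.5 m/s.
Continuity keeps v the same throughout the tube; from surface to crest, P_atm + 0 = P_top + ½ρv² + ρg·h_top.
P_top = 101800 − ½·920·10.5² − 920·9.81·2.21 = 31200 Pa. So P_gauge = P_top − P_atm = -70600 Pa.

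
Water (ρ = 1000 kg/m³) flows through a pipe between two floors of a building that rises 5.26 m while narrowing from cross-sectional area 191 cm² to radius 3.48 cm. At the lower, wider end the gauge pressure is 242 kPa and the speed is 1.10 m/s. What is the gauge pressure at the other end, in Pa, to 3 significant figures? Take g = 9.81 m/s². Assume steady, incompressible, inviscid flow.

P₂ = 176000 Pa

The volume flow rate is constant, so v₂ = (A₁/A₂)v₁ = (191/38.0)·1.10 = 5.52 m/s.
Bernoulli: P₁ + ½ρv₁² + ρg h₁ = P₂ + ½ρv₂² + ρg h₂, so P₂ = P₁ + ½ρ(v₁² − v₂²) − ρg(h₂ − h₁).
P₂ = 242000 + ½·1000·(1.10² − 5.52²) − 1000·9.81·(+5.26) = 242000 + (-14600) − (51600) = 176000 Pa.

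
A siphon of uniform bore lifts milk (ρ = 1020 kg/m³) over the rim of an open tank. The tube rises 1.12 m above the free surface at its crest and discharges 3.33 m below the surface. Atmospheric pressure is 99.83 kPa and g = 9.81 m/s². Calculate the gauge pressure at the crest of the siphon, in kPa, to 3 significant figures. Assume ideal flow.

P_gauge ≈ -44.5 kPa

From the surface to the outlet (both open to atmosphere, surface at rest): v = √(2g·h_out) = √(2·9.81·3.33) = 8.08 m/s.
With constant cross-section the crest speed equals v; applying Bernoulli from the surface up to the crest, P_top = P_atm − ½ρv² − ρg·h_top.
P_top = 99830 − ½·1020·8.08² − 1020·9.81·1.12 = 55300 Pa. So P_gauge = P_top − P_atm = -44500 Pa.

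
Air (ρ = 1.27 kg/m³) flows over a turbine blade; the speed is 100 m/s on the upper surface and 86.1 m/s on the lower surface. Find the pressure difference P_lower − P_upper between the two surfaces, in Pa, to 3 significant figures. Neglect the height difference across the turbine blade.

ΔP = 1640 Pa

The pressure is lower where the speed is higher: ΔP = ½ρ(v_up² − v_low²).
ΔP = ½·1.27·(100² − 86.1²) = 1640 Pa.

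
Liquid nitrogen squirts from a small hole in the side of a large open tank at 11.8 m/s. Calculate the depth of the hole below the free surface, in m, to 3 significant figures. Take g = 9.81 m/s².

Inverting v = √(2gh) gives h = v² / 2g.
h = 11.8²/(2·9.81) = 139/19.62 = 7.10 m.

h = 7.10 m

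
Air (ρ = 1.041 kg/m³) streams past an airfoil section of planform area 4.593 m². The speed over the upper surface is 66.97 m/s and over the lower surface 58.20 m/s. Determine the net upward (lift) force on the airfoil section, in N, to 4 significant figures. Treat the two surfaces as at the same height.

2624 N

From P + ½ρv² = const at equal height, P_low − P_up = ½ρ(v_up² − v_low²).
ΔP = ½·1.041·(66.97² − 58.20²) = 571.4 Pa.
Lift = ΔP · A = 571.4 × 4.593 = 2624 N.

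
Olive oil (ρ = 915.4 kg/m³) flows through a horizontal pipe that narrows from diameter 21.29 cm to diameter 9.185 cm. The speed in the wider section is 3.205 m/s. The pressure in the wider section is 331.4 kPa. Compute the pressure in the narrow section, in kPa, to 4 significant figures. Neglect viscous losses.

Mass conservation (A₁v₁ = A₂v₂) gives v₂ = 3.205 × 356.0/66.26 = 17.22 m/s.
Bernoulli (h₁ = h₂): P₁ − P₂ = ½ρ(v₂² − v₁²).
P₂ = P₁ − ½ρ(v₂² − v₁²) = 331400 − ½·915.4·(17.22² − 3.205²) = 331400 − 131000 = 200400 Pa.

P₂ ≈ 200.4 kPa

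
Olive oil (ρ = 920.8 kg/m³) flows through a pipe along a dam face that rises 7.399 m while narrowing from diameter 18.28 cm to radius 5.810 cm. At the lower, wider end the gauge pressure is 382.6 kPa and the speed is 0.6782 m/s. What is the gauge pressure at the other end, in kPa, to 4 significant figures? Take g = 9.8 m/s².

The volume flow rate is constant, so v₂ = (A₁/A₂)v₁ = (262.4/106.0)·0.6782 = 1.678 m/s.
Applying Bernoulli between the two ends and solving for P₂: P₂ = P₁ + ½ρ(v₁² − v₂²) − ρgΔh.
P₂ = 382600 + ½·920.8·(0.6782² − 1.678²) − 920.8·9.8·(+7.399) = 382600 + (-1085) − (66770) = 314700 Pa.

P₂ ≈ 314.7 kPa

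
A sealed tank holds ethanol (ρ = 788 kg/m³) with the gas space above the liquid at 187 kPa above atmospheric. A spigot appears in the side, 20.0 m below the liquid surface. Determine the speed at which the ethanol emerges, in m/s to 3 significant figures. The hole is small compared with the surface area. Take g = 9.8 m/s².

v ≈ 29.4 m/s

Take point 1 at the surface (v₁ ≈ 0) and point 2 at the hole (at atmospheric pressure). Bernoulli: P₁ + ρg h = P_atm + ½ρv₂².
With P₁ − P_atm = 187000 Pa, v₂ = √(2gh + 2ΔP/ρ) = √(2·9.8·20.0 + 2·187000/788) = 29.4 m/s.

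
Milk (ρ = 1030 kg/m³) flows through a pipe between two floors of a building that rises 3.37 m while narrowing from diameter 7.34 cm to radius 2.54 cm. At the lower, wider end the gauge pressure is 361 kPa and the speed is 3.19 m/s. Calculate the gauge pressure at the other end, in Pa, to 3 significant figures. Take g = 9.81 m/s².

P₂ = 309000 Pa

Mass conservation (A₁v₁ = A₂v₂) gives v₂ = 3.19 × 42.3/20.3 = 6.66 m/s.
Energy conservation along the streamline gives P₂ = P₁ − ½ρ(v₂² − v₁²) − ρg(h₂ − h₁).
P₂ = 361000 + ½·1030·(3.19² − 6.66²) − 1030·9.81·(+3.37) = 361000 + (-17600) − (34100) = 309000 Pa.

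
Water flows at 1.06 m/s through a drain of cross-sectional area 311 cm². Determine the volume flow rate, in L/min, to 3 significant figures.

Q ≈ 1980 L/min

Q = A·v = 0.0311 m² × 1.06 m/s = 0.0330 m³/s.
Converting: 0.0330 m³/s × 60000 = 1980 L/min.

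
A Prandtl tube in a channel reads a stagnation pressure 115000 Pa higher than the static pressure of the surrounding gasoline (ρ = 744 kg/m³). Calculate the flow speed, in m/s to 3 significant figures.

17.6 m/s

The dynamic pressure equals the rise in static pressure at the stagnation point: ΔP = ½ρv².
v = √(2ΔP/ρ) = √(2·115000/744) = 17.6 m/s.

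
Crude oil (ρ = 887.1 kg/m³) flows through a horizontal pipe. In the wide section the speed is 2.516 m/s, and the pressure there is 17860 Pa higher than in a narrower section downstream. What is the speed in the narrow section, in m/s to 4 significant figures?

Along the level pipe P + ½ρv² is conserved, hence v₂² = v₁² + 2(P₁ − P₂)/ρ.
v₂ = √(2.516² + 2·17860/887.1) = √(6.330 + 40.27) = 6.826 m/s.

6.826 m/s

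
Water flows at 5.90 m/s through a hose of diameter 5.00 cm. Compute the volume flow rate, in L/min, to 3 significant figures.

Q = A·v = 0.00196 m² × 5.90 m/s = 0.0116 m³/s.
Converting: 0.0116 m³/s × 60000 = 695 L/min.

695 L/min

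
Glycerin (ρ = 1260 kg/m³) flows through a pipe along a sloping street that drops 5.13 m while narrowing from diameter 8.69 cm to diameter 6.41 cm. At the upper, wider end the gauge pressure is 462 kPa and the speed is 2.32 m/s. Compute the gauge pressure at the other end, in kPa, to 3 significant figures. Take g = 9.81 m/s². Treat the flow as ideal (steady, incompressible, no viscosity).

Continuity gives A₁v₁ = A₂v₂, so v₂ = (59.3 cm²)/(32.3 cm²) × 2.32 m/s = 4.26 m/s.
Applying Bernoulli between the two ends and solving for P₂: P₂ = P₁ + ½ρ(v₁² − v₂²) − ρgΔh.
P₂ = 462000 + ½·1260·(2.32² − 4.26²) − 1260·9.81·(−5.13) = 462000 + (-8060) − (-63400) = 517000 Pa.

P₂ = 517 kPa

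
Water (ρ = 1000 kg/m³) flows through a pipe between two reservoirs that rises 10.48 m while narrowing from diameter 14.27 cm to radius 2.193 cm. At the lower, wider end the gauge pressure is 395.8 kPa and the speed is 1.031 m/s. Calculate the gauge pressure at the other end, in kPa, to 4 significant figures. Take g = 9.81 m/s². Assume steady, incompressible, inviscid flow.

P₂ = 234.0 kPa

The volume flow rate is constant, so v₂ = (A₁/A₂)v₁ = (159.9/15.11)·1.031 = 10.91 m/s.
Bernoulli: P₁ + ½ρv₁² + ρg h₁ = P₂ + ½ρv₂² + ρg h₂, so P₂ = P₁ + ½ρ(v₁² − v₂²) − ρg(h₂ − h₁).
P₂ = 395800 + ½·1000·(1.031² − 10.91²) − 1000·9.81·(+10.48) = 395800 + (-59020) − (102800) = 234000 Pa.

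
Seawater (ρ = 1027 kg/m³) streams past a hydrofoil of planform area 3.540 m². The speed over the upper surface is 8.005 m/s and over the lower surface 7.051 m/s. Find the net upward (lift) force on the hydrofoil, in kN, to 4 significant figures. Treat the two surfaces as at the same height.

The faster flow above has the lower pressure; Bernoulli (same height) gives ΔP = ½ρ(v_up² − v_low²).
ΔP = ½·1027·(8.005² − 7.051²) = 7376 Pa.
Lift = ΔP · A = 7376 × 3.540 = 26110 N.

F = 26.11 kN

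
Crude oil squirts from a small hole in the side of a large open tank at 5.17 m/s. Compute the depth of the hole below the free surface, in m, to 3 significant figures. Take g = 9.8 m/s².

1.36 m

Inverting v = √(2gh) gives h = v² / 2g.
h = 5.17²/(2·9.8) = 26.7/19.60 = 1.36 m.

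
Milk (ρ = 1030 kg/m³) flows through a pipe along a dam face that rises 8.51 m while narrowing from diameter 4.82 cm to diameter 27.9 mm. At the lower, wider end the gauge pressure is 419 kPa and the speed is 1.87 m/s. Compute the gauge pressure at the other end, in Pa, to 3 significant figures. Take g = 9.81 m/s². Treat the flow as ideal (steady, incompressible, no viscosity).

The volume flow rate is constant, so v₂ = (A₁/A₂)v₁ = (18.2/6.11)·1.87 = 5.58 m/s.
Energy conservation along the streamline gives P₂ = P₁ − ½ρ(v₂² − v₁²) − ρg(h₂ − h₁).
P₂ = 419000 + ½·1030·(1.87² − 5.58²) − 1030·9.81·(+8.51) = 419000 + (-14200) − (86000) = 319000 Pa.

319000 Pa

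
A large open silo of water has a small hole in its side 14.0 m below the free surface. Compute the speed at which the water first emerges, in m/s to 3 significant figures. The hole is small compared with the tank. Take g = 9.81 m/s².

With the surface at rest and both surface and jet at atmospheric pressure, Bernoulli gives ρg h = ½ρv², so v = √(2gh) = √(2·9.81·14.0) = 16.6 m/s.

v ≈ 16.6 m/s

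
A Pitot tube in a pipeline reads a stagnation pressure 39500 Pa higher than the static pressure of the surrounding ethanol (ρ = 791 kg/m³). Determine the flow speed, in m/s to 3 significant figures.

v = 9.99 m/s

At the stagnation point the flow is brought to rest, so Bernoulli gives P_stag − P_static = ½ρv².
v = √(2ΔP/ρ) = √(2·39500/791) = 9.99 m/s.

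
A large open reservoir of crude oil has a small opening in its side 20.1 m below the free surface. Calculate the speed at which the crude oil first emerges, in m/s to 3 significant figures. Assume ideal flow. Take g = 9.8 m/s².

v = 19.8 m/s

Torricelli's result v = √(2gh) gives v = √(2·9.8·20.1) = 19.8 m/s.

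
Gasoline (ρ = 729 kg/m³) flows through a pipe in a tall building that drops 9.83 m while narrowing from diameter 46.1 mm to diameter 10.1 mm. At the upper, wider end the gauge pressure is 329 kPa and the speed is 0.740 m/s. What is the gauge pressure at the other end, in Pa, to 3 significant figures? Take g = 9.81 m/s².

By continuity, v₂ = v₁·A₁/A₂ = 0.740·(16.7/0.801) = 15.4 m/s.
Energy conservation along the streamline gives P₂ = P₁ − ½ρ(v₂² − v₁²) − ρg(h₂ − h₁).
P₂ = 329000 + ½·729·(0.740² − 15.4²) − 729·9.81·(−9.83) = 329000 + (-86400) − (-70300) = 313000 Pa.

313000 Pa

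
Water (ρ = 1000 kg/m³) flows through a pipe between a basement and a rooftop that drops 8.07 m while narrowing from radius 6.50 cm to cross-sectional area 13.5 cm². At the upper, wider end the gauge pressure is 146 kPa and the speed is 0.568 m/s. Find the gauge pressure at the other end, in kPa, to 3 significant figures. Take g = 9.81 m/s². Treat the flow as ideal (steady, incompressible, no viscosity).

210 kPa

By continuity, v₂ = v₁·A₁/A₂ = 0.568·(133/13.5) = 5.58 m/s.
Bernoulli: P₁ + ½ρv₁² + ρg h₁ = P₂ + ½ρv₂² + ρg h₂, so P₂ = P₁ + ½ρ(v₁² − v₂²) − ρg(h₂ − h₁).
P₂ = 146000 + ½·1000·(0.568² − 5.58²) − 1000·9.81·(−8.07) = 146000 + (-15400) − (-79200) = 210000 Pa.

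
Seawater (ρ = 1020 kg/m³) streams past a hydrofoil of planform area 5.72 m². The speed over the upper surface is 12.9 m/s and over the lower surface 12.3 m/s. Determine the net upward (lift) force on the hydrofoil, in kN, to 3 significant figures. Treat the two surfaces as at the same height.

F = 44.1 kN

The faster flow above has the lower pressure; Bernoulli (same height) gives ΔP = ½ρ(v_up² − v_low²).
ΔP = ½·1020·(12.9² − 12.3²) = 7710 Pa.
Lift = ΔP · A = 7710 × 5.72 = 44100 N.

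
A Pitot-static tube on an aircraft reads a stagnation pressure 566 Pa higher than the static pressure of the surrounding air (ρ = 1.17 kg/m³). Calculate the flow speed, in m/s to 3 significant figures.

v = 31.1 m/s

Bernoulli between the free stream and the stagnation point: ½ρv² = P_stag − P_static.
v = √(2ΔP/ρ) = √(2·566/1.17) = 31.1 m/s.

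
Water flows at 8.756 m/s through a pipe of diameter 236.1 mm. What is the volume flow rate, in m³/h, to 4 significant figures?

Q ≈ 1380 m³/h

Q = A·v = 0.04378 m² × 8.756 m/s = 0.3833 m³/s.
Converting: 0.3833 m³/s × 3600 = 1380 m³/h.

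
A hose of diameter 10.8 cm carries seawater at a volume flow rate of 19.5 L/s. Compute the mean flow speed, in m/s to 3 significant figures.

v ≈ 2.13 m/s

Q = 19.5 L/s = 0.0195 m³/s.
v = Q/A = 0.0195 / 0.00916 = 2.13 m/s.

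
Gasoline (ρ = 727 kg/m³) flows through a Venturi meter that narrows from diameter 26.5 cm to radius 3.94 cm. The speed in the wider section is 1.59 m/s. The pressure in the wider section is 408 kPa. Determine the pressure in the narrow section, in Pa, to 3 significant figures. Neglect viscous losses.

P₂ = 291000 Pa

Mass conservation (A₁v₁ = A₂v₂) gives v₂ = 1.59 × 552/48.8 = 18.0 m/s.
The pipe is horizontal, so Bernoulli reduces to P₁ + ½ρv₁² = P₂ + ½ρv₂².
P₂ = P₁ − ½ρ(v₂² − v₁²) = 408000 − ½·727·(18.0² − 1.59²) = 408000 − 117000 = 291000 Pa.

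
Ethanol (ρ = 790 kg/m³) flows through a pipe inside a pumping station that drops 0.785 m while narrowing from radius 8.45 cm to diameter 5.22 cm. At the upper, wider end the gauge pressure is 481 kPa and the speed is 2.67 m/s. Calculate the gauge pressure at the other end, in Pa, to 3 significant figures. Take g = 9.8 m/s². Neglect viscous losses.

Continuity gives A₁v₁ = A₂v₂, so v₂ = (224 cm²)/(21.4 cm²) × 2.67 m/s = 28.0 m/s.
Applying Bernoulli between the two ends and solving for P₂: P₂ = P₁ + ½ρ(v₁² − v₂²) − ρgΔh.
P₂ = 481000 + ½·790·(2.67² − 28.0²) − 790·9.8·(−0.785) = 481000 + (-307000) − (-6080) = 181000 Pa.

P₂ = 181000 Pa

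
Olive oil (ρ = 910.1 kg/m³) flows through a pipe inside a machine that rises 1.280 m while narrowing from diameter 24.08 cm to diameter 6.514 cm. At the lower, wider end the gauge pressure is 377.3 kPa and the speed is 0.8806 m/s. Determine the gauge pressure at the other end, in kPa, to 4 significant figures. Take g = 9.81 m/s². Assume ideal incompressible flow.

Mass conservation (A₁v₁ = A₂v₂) gives v₂ = 0.8806 × 455.4/33.33 = 12.03 m/s.
Bernoulli: P₁ + ½ρv₁² + ρg h₁ = P₂ + ½ρv₂² + ρg h₂, so P₂ = P₁ + ½ρ(v₁² − v₂²) − ρg(h₂ − h₁).
P₂ = 377300 + ½·910.1·(0.8806² − 12.03²) − 910.1·9.81·(+1.280) = 377300 + (-65540) − (11430) = 300300 Pa.

300.3 kPa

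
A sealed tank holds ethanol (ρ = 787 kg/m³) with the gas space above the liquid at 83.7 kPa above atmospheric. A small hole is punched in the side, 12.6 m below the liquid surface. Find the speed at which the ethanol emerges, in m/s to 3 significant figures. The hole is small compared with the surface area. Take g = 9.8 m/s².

Take point 1 at the surface (v₁ ≈ 0) and point 2 at the hole (at atmospheric pressure). Bernoulli: P₁ + ρg h = P_atm + ½ρv₂².
With P₁ − P_atm = 83700 Pa, v₂ = √(2gh + 2ΔP/ρ) = √(2·9.8·12.6 + 2·83700/787) = 21.4 m/s.

v ≈ 21.4 m/s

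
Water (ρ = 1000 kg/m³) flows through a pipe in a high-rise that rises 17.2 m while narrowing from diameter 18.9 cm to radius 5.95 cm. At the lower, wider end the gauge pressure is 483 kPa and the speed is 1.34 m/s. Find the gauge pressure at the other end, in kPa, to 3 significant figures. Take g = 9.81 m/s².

P₂ ≈ 309 kPa

Continuity gives A₁v₁ = A₂v₂, so v₂ = (281 cm²)/(111 cm²) × 1.34 m/s = 3.38 m/s.
Bernoulli: P₁ + ½ρv₁² + ρg h₁ = P₂ + ½ρv₂² + ρg h₂, so P₂ = P₁ + ½ρ(v₁² − v₂²) − ρg(h₂ − h₁).
P₂ = 483000 + ½·1000·(1.34² − 3.38²) − 1000·9.81·(+17.2) = 483000 + (-4810) − (169000) = 309000 Pa.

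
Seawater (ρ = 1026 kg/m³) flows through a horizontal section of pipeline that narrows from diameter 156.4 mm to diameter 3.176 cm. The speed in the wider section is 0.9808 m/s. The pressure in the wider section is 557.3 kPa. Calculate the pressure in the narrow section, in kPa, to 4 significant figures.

P₂ = 267.6 kPa

The volume flow rate is constant, so v₂ = (A₁/A₂)v₁ = (192.1/7.922)·0.9808 = 23.78 m/s.
With no height change, Bernoulli's equation is P₁ + ½ρv₁² = P₂ + ½ρv₂².
P₂ = P₁ − ½ρ(v₂² − v₁²) = 557300 − ½·1026·(23.78² − 0.9808²) = 557300 − 289700 = 267600 Pa.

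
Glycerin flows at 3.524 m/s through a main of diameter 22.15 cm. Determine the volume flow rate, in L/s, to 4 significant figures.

Q ≈ 135.8 L/s

Q = A·v = 0.03853 m² × 3.524 m/s = 0.1358 m³/s.
Converting: 0.1358 m³/s × 1000 = 135.8 L/s.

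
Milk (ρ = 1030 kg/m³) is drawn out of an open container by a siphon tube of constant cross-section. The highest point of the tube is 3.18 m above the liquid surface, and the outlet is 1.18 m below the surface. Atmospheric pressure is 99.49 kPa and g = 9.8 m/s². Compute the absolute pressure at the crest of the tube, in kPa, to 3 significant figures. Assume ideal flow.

From the surface to the outlet (both open to atmosphere, surface at rest): v = √(2g·h_out) = √(2·9.8·1.18) = 4.81 m/s.
With constant cross-section the crest speed equals v; applying Bernoulli from the surface up to the crest, P_top = P_atm − ½ρv² − ρg·h_top.
P_top = 99490 − ½·1030·4.81² − 1030·9.8·3.18 = 55500 Pa.

55.5 kPa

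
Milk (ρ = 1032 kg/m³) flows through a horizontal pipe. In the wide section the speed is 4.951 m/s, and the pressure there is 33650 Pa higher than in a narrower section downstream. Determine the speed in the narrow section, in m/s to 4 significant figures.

With h₁ = h₂, rearranging Bernoulli gives v₂ = √(v₁² + 2ΔP/ρ).
v₂ = √(4.951² + 2·33650/1032) = √(24.51 + 65.21) = 9.472 m/s.

v₂ ≈ 9.472 m/s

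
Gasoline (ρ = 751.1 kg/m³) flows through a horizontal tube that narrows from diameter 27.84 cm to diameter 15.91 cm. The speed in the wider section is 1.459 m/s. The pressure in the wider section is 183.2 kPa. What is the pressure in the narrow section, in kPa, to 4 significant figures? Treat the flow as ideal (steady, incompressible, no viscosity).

By continuity, v₂ = v₁·A₁/A₂ = 1.459·(608.7/198.8) = 4.467 m/s.
The pipe is horizontal, so Bernoulli reduces to P₁ + ½ρv₁² = P₂ + ½ρv₂².
P₂ = P₁ − ½ρ(v₂² − v₁²) = 183200 − ½·751.1·(4.467² − 1.459²) = 183200 − 6696 = 176500 Pa.

P₂ ≈ 176.5 kPa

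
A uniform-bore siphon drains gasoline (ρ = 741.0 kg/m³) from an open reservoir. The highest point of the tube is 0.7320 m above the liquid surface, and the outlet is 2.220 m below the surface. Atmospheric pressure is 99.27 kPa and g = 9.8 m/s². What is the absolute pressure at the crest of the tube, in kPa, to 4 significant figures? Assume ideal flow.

Bernoulli surface→outlet gives ½v² = g·h_out, so v = √(2·9.8·2.220) = 6.596 m/s.
The bore is uniform, so the speed at the crest is the same v. Bernoulli surface→crest: P_atm = P_top + ½ρv² + ρg·h_top.
P_top = 99270 − ½·741.0·6.596² − 741.0·9.8·0.7320 = 77830 Pa.

77.83 kPa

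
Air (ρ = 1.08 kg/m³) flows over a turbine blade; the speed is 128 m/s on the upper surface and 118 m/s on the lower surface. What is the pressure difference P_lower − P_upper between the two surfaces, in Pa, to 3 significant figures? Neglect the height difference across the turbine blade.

ΔP = 1330 Pa

Bernoulli (same height): P_lower − P_upper = ½ρ(v_upper² − v_lower²).
ΔP = ½·1.08·(128² − 118²) = 1330 Pa.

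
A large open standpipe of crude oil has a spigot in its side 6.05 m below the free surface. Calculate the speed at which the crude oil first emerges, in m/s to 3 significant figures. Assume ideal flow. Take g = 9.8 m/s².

Bernoulli from surface to hole (P equal, v_surface ≈ 0): v = √(2gh) = √(2×9.8×6.05) = 10.9 m/s.

v ≈ 10.9 m/s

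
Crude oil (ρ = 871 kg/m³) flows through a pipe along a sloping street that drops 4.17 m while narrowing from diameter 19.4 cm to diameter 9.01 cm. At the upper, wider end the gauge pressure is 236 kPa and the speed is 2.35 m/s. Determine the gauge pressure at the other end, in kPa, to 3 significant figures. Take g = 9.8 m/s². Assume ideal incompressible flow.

P₂ ≈ 222 kPa

By continuity, v₂ = v₁·A₁/A₂ = 2.35·(296/63.8) = 10.9 m/s.
Applying Bernoulli between the two ends and solving for P₂: P₂ = P₁ + ½ρ(v₁² − v₂²) − ρgΔh.
P₂ = 236000 + ½·871·(2.35² − 10.9²) − 871·9.8·(−4.17) = 236000 + (-49300) − (-35600) = 222000 Pa.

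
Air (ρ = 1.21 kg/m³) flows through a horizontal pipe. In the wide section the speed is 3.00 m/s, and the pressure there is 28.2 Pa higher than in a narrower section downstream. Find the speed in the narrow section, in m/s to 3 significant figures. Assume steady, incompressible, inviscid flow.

With h₁ = h₂, rearranging Bernoulli gives v₂ = √(v₁² + 2ΔP/ρ).
v₂ = √(3.00² + 2·28.2/1.21) = √(9.00 + 46.6) = 7.46 m/s.

v₂ = 7.46 m/s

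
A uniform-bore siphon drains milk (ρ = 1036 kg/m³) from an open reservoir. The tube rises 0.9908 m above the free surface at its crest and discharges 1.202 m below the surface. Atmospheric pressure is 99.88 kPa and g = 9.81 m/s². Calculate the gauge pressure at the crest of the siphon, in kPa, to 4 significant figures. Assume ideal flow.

The outlet speed comes from Torricelli: v = √(2g·1.202) = 4.856 m/s.
The bore is uniform, so the speed at the crest is the same v. Bernoulli surface→crest: P_atm = P_top + ½ρv² + ρg·h_top.
P_top = 99880 − ½·1036·4.856² − 1036·9.81·0.9908 = 77590 Pa. So P_gauge = P_top − P_atm = -22290 Pa.

P_gauge ≈ -22.29 kPa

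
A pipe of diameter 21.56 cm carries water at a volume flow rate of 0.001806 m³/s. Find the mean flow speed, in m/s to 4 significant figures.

v = 0.04947 m/s

Q = 0.001806 m³/s = 0.001806 m³/s.
v = Q/A = 0.001806 / 0.03651 = 0.04947 m/s.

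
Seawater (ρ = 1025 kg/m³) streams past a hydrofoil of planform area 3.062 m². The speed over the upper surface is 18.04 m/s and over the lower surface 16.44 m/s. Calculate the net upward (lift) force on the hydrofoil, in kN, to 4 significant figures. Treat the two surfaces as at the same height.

With equal heights on the two surfaces, Bernoulli gives P_lower − P_upper = ½ρ(v_upper² − v_lower²).
ΔP = ½·1025·(18.04² − 16.44²) = 28270 Pa.
Lift = ΔP · A = 28270 × 3.062 = 86570 N.

F = 86.57 kN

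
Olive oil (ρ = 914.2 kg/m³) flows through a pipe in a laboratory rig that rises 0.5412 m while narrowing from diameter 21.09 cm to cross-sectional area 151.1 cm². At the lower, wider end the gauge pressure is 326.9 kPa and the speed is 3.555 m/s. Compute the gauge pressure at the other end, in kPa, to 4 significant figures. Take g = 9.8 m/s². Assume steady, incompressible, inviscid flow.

297.0 kPa

Mass conservation (A₁v₁ = A₂v₂) gives v₂ = 3.555 × 349.3/151.1 = 8.219 m/s.
Energy conservation along the streamline gives P₂ = P₁ − ½ρ(v₂² − v₁²) − ρg(h₂ − h₁).
P₂ = 326900 + ½·914.2·(3.555² − 8.219²) − 914.2·9.8·(+0.5412) = 326900 + (-25100) − (4849) = 297000 Pa.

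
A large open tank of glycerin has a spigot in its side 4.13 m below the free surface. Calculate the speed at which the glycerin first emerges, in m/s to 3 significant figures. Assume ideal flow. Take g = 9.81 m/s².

v ≈ 9.00 m/s

The surface is effectively still and both ends are open, so ½v² = gh and v = √(2·9.81·4.13) = 9.00 m/s.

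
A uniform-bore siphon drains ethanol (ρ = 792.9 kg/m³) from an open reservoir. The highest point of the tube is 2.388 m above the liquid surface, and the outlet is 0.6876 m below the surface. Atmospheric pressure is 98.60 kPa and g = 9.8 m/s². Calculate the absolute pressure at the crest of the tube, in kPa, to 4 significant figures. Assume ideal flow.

74.70 kPa

From the surface to the outlet (both open to atmosphere, surface at rest): v = √(2g·h_out) = √(2·9.8·0.6876) = 3.671 m/s.
With constant cross-section the crest speed equals v; applying Bernoulli from the surface up to the crest, P_top = P_atm − ½ρv² − ρg·h_top.
P_top = 98600 − ½·792.9·3.671² − 792.9·9.8·2.388 = 74700 Pa.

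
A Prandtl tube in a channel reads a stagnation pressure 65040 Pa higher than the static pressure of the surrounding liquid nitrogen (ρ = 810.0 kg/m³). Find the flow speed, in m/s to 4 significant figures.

v = 12.67 m/s

Bernoulli between the free stream and the stagnation point: ½ρv² = P_stag − P_static.
v = √(2ΔP/ρ) = √(2·65040/810.0) = 12.67 m/s.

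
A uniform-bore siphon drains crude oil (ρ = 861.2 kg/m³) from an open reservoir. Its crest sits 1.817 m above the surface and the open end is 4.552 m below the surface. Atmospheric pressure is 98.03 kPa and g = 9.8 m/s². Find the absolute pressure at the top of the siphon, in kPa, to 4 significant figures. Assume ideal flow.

The outlet speed comes from Torricelli: v = √(2g·4.552) = 9.446 m/s.
The bore is uniform, so the speed at the crest is the same v. Bernoulli surface→crest: P_atm = P_top + ½ρv² + ρg·h_top.
P_top = 98030 − ½·861.2·9.446² − 861.2·9.8·1.817 = 44280 Pa.

P_top ≈ 44.28 kPa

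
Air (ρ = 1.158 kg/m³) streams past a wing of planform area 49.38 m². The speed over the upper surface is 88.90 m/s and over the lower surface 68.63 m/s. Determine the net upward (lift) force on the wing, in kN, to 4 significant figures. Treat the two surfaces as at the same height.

From P + ½ρv² = const at equal height, P_low − P_up = ½ρ(v_up² − v_low²).
ΔP = ½·1.158·(88.90² − 68.63²) = 1849 Pa.
Lift = ΔP · A = 1849 × 49.38 = 91290 N.

91.29 kN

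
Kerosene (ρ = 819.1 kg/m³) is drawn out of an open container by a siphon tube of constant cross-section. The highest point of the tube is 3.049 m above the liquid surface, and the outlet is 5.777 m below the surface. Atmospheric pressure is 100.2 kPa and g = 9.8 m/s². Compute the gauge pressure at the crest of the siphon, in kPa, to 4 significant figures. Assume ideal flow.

-70.85 kPa

The outlet speed comes from Torricelli: v = √(2g·5.777) = 10.64 m/s.
With constant cross-section the crest speed equals v; applying Bernoulli from the surface up to the crest, P_top = P_atm − ½ρv² − ρg·h_top.
P_top = 100200 − ½·819.1·10.64² − 819.1·9.8·3.049 = 29350 Pa. So P_gauge = P_top − P_atm = -70850 Pa.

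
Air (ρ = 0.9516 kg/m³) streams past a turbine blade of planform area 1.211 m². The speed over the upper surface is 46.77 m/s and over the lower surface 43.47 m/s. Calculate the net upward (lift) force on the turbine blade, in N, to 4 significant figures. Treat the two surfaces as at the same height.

The faster flow above has the lower pressure; Bernoulli (same height) gives ΔP = ½ρ(v_up² − v_low²).
ΔP = ½·0.9516·(46.77² − 43.47²) = 141.7 Pa.
Lift = ΔP · A = 141.7 × 1.211 = 171.6 N.

F ≈ 171.6 N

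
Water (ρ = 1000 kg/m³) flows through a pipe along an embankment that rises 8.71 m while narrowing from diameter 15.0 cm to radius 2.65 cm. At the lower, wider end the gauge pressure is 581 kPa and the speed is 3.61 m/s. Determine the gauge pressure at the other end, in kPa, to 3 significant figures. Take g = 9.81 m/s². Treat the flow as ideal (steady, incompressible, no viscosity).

The volume flow rate is constant, so v₂ = (A₁/A₂)v₁ = (177/22.1)·3.61 = 28.9 m/s.
Applying Bernoulli between the two ends and solving for P₂: P₂ = P₁ + ½ρ(v₁² − v₂²) − ρgΔh.
P₂ = 581000 + ½·1000·(3.61² − 28.9²) − 1000·9.81·(+8.71) = 581000 + (-412000) − (85400) = 84000 Pa.

P₂ = 84.0 kPa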